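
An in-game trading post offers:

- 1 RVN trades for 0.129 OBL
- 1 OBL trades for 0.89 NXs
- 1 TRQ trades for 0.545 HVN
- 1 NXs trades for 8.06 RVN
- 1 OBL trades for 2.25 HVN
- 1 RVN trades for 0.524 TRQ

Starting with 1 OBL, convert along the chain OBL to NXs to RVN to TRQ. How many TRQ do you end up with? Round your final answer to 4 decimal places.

3.7589

1 OBL × 0.89 = 0.89 NXs
0.89 NXs × 8.06 = 7.1734 RVN
7.1734 RVN × 0.524 = 3.7588616 TRQ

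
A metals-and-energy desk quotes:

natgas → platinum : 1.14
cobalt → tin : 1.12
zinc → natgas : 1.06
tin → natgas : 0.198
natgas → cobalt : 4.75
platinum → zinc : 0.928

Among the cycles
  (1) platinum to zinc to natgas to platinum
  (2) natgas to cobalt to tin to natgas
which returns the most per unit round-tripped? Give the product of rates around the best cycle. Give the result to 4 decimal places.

(1) 0.928 × 1.06 × 1.14 = 1.12140
(2) 4.75 × 1.12 × 0.198 = 1.05336
Highest is cycle (1) at 1.1214 (>1, arbitrage).

1.1214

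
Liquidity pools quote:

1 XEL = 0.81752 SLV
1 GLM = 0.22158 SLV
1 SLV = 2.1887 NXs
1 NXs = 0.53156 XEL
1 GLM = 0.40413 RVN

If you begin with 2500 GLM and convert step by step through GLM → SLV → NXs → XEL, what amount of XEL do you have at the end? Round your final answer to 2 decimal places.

644.48

2500 GLM × 0.22158 = 553.95 SLV
553.95 SLV × 2.1887 = 1212.430365 NXs
1212.430365 NXs × 0.53156 = 644.4794848194 XEL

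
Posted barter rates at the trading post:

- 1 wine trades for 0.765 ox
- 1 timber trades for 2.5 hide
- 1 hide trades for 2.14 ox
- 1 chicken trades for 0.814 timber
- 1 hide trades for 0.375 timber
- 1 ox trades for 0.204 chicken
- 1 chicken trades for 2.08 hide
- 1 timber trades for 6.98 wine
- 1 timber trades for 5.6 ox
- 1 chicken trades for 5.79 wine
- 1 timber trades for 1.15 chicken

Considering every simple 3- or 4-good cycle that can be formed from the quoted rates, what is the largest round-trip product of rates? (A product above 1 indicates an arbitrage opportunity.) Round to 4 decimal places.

chicken→timber→ox→chicken: 0.814 × 5.6 × 0.204 = 0.92991
chicken→hide→ox→chicken: 2.08 × 2.14 × 0.204 = 0.90804
chicken→wine→ox→chicken: 5.79 × 0.765 × 0.204 = 0.90359
chicken→hide→timber→chicken: 2.08 × 0.375 × 1.15 = 0.89700
chicken→hide→timber→ox→chicken: 2.08 × 0.375 × 5.6 × 0.204 = 0.89107
chicken→timber→hide→ox→chicken: 0.814 × 2.5 × 2.14 × 0.204 = 0.88840
chicken→timber→wine→ox→chicken: 0.814 × 6.98 × 0.765 × 0.204 = 0.88669
Maximum is chicken→timber→ox→chicken at 0.9299; no arbitrage — every cycle loses value.

0.9299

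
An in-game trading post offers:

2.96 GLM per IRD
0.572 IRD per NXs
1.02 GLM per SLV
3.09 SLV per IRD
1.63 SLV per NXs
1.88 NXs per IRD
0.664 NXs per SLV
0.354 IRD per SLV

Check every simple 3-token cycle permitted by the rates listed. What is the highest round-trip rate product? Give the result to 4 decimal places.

NXs→IRD→SLV→NXs: 0.572 × 3.09 × 0.664 = 1.17361
NXs→SLV→IRD→NXs: 1.63 × 0.354 × 1.88 = 1.08480
Maximum is NXs→IRD→SLV→NXs at 1.1736; arbitrage exists.

1.1736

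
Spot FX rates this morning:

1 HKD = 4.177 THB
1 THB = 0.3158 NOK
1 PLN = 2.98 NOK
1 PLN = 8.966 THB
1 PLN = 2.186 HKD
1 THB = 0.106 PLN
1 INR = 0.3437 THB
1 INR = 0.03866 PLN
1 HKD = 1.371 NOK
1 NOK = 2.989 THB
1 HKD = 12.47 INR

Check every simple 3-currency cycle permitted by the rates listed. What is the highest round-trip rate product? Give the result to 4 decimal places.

1.0538

INR→PLN→HKD→INR: 0.03866 × 2.186 × 12.47 = 1.05385
THB→PLN→HKD→THB: 0.106 × 2.186 × 4.177 = 0.96788
THB→PLN→NOK→THB: 0.106 × 2.98 × 2.989 = 0.94417
Maximum is INR→PLN→HKD→INR at 1.0538; arbitrage exists.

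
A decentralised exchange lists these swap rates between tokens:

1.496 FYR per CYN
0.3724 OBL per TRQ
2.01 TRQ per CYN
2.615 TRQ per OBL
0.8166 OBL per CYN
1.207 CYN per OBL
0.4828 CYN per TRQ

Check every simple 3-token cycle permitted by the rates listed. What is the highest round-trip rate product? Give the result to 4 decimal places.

1.0310

TRQ→CYN→OBL→TRQ: 0.4828 × 0.8166 × 2.615 = 1.03098
TRQ→OBL→CYN→TRQ: 0.3724 × 1.207 × 2.01 = 0.90347
Maximum is TRQ→CYN→OBL→TRQ at 1.0310; arbitrage exists.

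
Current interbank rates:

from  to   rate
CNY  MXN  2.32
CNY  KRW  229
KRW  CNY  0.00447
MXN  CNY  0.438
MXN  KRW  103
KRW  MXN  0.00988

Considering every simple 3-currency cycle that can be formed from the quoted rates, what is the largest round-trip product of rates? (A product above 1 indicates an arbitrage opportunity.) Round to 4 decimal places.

1.0682

KRW→CNY→MXN→KRW: 0.00447 × 2.32 × 103 = 1.06815
KRW→MXN→CNY→KRW: 0.00988 × 0.438 × 229 = 0.99098
Maximum is KRW→CNY→MXN→KRW at 1.0682; arbitrage exists.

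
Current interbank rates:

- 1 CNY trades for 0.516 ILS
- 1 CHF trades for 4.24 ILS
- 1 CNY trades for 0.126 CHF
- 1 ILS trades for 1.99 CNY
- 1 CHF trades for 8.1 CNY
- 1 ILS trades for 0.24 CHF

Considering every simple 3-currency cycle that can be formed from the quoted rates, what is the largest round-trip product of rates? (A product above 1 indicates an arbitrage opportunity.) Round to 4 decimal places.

1.0631

CHF→ILS→CNY→CHF: 4.24 × 1.99 × 0.126 = 1.06314
CHF→CNY→ILS→CHF: 8.1 × 0.516 × 0.24 = 1.00310
Maximum is CHF→ILS→CNY→CHF at 1.0631; arbitrage exists.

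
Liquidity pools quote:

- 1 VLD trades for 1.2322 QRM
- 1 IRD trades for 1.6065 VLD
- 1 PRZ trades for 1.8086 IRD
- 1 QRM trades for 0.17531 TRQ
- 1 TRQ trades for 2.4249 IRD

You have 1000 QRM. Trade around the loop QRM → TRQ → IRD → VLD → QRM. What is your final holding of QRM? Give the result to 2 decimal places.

1000 QRM × 0.17531 = 175.31 TRQ
175.31 TRQ × 2.4249 = 425.109219 IRD
425.109219 IRD × 1.6065 = 682.9379603235 VLD
682.9379603235 VLD × 1.2322 = 841.5161547106167 QRM

841.52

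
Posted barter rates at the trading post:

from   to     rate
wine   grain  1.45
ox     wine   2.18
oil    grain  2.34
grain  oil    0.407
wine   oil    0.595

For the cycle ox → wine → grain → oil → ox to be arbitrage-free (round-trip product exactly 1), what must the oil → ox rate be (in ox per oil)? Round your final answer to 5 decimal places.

0.77729

Known legs of the cycle: 2.18 × 1.45 × 0.407 = 1.286527
For no arbitrage the full-cycle product must be 1, so the missing rate is 1 / 1.286527 ≈ 0.7772864.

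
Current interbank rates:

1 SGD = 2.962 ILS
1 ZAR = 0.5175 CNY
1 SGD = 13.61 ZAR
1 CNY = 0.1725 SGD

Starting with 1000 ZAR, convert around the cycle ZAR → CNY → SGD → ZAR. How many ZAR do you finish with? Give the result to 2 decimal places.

1000 ZAR × 0.5175 = 517.5 CNY
517.5 CNY × 0.1725 = 89.26875 SGD
89.26875 SGD × 13.61 = 1214.9476875 ZAR

1214.95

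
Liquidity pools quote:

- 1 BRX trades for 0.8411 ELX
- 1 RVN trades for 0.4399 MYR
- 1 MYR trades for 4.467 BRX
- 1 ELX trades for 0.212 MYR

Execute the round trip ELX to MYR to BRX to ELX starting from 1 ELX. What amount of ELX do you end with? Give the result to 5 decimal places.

1 ELX × 0.212 = 0.212 MYR
0.212 MYR × 4.467 = 0.947004 BRX
0.947004 BRX × 0.8411 = 0.7965250644 ELX

0.79653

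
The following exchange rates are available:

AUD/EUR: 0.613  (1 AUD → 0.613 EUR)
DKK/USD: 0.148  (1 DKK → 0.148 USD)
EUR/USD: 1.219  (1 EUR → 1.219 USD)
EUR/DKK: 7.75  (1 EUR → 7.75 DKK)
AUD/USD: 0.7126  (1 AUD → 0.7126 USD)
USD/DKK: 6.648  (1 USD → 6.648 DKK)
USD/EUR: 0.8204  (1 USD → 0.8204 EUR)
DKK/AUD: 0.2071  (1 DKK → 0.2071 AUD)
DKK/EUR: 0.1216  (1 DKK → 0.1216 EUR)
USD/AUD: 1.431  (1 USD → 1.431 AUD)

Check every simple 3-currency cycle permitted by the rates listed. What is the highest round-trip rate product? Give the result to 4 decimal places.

AUD→EUR→USD→AUD: 0.613 × 1.219 × 1.431 = 1.06931
USD→DKK→EUR→USD: 6.648 × 0.1216 × 1.219 = 0.98544
AUD→EUR→DKK→AUD: 0.613 × 7.75 × 0.2071 = 0.98388
AUD→USD→DKK→AUD: 0.7126 × 6.648 × 0.2071 = 0.98111
USD→EUR→DKK→USD: 0.8204 × 7.75 × 0.148 = 0.94100
Maximum is AUD→EUR→USD→AUD at 1.0693; arbitrage exists.

1.0693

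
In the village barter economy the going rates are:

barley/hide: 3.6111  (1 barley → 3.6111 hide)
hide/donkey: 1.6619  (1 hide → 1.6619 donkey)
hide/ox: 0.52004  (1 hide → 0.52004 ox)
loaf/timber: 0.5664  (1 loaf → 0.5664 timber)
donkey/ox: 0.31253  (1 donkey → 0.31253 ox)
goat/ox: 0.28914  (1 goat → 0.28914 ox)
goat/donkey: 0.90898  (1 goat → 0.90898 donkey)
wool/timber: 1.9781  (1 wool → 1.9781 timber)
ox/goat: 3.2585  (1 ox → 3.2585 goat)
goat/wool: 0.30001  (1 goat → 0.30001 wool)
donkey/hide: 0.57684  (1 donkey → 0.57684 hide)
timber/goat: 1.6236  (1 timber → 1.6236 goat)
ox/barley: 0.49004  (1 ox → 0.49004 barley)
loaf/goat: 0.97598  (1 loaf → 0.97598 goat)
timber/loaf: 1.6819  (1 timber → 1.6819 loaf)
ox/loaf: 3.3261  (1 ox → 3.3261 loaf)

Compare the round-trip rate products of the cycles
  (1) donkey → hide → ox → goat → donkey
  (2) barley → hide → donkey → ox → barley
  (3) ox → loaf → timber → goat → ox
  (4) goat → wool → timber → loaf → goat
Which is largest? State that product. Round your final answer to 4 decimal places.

(1) 0.57684 × 0.52004 × 3.2585 × 0.90898 = 0.88851
(2) 3.6111 × 1.6619 × 0.31253 × 0.49004 = 0.91911
(3) 3.3261 × 0.5664 × 1.6236 × 0.28914 = 0.88439
(4) 0.30001 × 1.9781 × 1.6819 × 0.97598 = 0.97415
Highest is cycle (4) at 0.9741 (≤1, no arbitrage).

0.9741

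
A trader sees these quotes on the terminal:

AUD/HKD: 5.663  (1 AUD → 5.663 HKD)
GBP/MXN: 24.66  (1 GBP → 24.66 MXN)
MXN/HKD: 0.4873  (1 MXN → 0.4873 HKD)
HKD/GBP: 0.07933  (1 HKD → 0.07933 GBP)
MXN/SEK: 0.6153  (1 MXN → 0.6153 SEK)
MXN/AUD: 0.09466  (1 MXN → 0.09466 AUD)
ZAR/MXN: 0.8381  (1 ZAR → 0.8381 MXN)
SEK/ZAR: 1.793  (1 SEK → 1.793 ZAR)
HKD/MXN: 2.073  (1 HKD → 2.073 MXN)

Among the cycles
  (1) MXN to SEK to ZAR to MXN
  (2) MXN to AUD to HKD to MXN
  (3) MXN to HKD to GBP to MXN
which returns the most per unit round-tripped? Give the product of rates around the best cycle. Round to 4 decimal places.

(1) 0.6153 × 1.793 × 0.8381 = 0.92462
(2) 0.09466 × 5.663 × 2.073 = 1.11125
(3) 0.4873 × 0.07933 × 24.66 = 0.95329
Highest is cycle (2) at 1.1113 (>1, arbitrage).

1.1113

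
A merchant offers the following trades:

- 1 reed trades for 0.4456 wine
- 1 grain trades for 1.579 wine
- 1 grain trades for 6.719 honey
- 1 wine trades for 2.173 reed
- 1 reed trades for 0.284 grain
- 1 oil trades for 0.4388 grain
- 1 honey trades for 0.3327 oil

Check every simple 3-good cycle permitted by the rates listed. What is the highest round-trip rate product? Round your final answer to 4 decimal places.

honey→oil→grain→honey: 0.3327 × 0.4388 × 6.719 = 0.98090
wine→reed→grain→wine: 2.173 × 0.284 × 1.579 = 0.97445
Maximum is honey→oil→grain→honey at 0.9809; no arbitrage — every cycle loses value.

0.9809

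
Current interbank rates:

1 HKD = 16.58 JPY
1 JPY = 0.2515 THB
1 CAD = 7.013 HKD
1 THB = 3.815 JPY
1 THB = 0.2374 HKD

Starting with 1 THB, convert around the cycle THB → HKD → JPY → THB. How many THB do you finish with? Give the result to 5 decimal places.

0.98993

1 THB × 0.2374 = 0.2374 HKD
0.2374 HKD × 16.58 = 3.936092 JPY
3.936092 JPY × 0.2515 = 0.989927138 THB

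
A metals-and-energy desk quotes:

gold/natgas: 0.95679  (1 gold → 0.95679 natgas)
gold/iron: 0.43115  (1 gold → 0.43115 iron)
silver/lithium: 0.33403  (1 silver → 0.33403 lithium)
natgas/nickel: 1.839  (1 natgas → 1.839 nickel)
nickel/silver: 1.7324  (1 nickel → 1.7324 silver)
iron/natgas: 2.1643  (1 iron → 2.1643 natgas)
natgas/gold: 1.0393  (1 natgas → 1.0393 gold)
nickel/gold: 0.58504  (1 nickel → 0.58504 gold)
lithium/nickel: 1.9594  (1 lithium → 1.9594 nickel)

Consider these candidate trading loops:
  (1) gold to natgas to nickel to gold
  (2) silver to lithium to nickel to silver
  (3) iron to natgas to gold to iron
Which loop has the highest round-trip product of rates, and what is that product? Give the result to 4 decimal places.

1.1339

(1) 0.95679 × 1.839 × 0.58504 = 1.02940
(2) 0.33403 × 1.9594 × 1.7324 = 1.13385
(3) 2.1643 × 1.0393 × 0.43115 = 0.96981
Highest is cycle (2) at 1.1339 (>1, arbitrage).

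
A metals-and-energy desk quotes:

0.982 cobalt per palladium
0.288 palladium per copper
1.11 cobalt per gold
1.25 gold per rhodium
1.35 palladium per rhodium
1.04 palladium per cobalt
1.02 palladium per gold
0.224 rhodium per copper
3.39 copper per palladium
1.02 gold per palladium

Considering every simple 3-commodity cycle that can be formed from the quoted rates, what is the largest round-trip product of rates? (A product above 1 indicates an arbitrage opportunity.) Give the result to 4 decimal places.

1.1775

cobalt→palladium→gold→cobalt: 1.04 × 1.02 × 1.11 = 1.17749
copper→rhodium→palladium→copper: 0.224 × 1.35 × 3.39 = 1.02514
Maximum is cobalt→palladium→gold→cobalt at 1.1775; arbitrage exists.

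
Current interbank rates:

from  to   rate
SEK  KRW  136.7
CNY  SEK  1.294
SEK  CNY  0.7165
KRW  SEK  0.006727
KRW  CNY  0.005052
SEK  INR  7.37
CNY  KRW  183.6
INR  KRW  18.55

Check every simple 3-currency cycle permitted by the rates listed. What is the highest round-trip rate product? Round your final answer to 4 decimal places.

INR→KRW→SEK→INR: 18.55 × 0.006727 × 7.37 = 0.91967
CNY→SEK→KRW→CNY: 1.294 × 136.7 × 0.005052 = 0.89365
CNY→KRW→SEK→CNY: 183.6 × 0.006727 × 0.7165 = 0.88493
Maximum is INR→KRW→SEK→INR at 0.9197; no arbitrage — every cycle loses value.

0.9197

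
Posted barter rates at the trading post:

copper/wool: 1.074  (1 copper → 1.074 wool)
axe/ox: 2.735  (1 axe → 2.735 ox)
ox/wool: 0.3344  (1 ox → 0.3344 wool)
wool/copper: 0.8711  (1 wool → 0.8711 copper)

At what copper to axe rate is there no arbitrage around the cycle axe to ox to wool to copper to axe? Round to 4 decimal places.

1.2552

Known legs of the cycle: 2.735 × 0.3344 × 0.8711 = 0.7966941224
For no arbitrage the full-cycle product must be 1, so the missing rate is 1 / 0.7966941224 ≈ 1.255187.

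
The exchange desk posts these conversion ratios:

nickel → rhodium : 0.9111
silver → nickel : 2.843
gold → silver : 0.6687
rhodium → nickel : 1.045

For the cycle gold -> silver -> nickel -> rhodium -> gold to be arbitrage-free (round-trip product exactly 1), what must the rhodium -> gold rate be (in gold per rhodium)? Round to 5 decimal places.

Known legs of the cycle: 0.6687 × 2.843 × 0.9111 = 1.73210505651
For no arbitrage the full-cycle product must be 1, so the missing rate is 1 / 1.73210505651 ≈ 0.5773322.

0.57733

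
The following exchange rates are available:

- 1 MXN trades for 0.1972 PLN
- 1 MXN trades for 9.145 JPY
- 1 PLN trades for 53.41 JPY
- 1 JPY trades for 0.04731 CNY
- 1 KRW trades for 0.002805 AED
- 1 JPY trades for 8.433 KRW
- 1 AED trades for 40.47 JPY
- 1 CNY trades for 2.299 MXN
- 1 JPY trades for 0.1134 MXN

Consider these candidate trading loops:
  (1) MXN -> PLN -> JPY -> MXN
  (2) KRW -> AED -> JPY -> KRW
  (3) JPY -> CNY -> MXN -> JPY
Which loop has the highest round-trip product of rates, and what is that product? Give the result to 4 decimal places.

1.1944

(1) 0.1972 × 53.41 × 0.1134 = 1.19438
(2) 0.002805 × 40.47 × 8.433 = 0.95730
(3) 0.04731 × 2.299 × 9.145 = 0.99466
Highest is cycle (1) at 1.1944 (>1, arbitrage).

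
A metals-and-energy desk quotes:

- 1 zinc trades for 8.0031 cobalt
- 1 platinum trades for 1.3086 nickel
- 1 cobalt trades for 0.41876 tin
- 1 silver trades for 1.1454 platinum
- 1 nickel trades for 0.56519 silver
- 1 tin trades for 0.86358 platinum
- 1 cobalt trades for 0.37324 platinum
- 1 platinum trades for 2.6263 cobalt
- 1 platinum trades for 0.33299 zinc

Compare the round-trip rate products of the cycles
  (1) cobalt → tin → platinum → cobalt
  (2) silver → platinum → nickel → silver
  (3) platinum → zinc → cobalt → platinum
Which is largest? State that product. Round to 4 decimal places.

0.9947

(1) 0.41876 × 0.86358 × 2.6263 = 0.94976
(2) 1.1454 × 1.3086 × 0.56519 = 0.84715
(3) 0.33299 × 8.0031 × 0.37324 = 0.99467
Highest is cycle (3) at 0.9947 (≤1, no arbitrage).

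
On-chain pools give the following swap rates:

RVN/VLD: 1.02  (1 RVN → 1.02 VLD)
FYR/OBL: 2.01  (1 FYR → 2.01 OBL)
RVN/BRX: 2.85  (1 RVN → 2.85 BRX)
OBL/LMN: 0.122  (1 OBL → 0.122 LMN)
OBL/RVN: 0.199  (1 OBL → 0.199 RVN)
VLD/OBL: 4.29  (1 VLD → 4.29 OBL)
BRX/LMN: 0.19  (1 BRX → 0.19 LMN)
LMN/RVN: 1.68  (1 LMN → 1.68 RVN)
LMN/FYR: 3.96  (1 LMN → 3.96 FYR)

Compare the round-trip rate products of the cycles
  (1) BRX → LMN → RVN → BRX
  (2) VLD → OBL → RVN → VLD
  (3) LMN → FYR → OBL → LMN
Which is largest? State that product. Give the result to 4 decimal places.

(1) 0.19 × 1.68 × 2.85 = 0.90972
(2) 4.29 × 0.199 × 1.02 = 0.87078
(3) 3.96 × 2.01 × 0.122 = 0.97107
Highest is cycle (3) at 0.9711 (≤1, no arbitrage).

0.9711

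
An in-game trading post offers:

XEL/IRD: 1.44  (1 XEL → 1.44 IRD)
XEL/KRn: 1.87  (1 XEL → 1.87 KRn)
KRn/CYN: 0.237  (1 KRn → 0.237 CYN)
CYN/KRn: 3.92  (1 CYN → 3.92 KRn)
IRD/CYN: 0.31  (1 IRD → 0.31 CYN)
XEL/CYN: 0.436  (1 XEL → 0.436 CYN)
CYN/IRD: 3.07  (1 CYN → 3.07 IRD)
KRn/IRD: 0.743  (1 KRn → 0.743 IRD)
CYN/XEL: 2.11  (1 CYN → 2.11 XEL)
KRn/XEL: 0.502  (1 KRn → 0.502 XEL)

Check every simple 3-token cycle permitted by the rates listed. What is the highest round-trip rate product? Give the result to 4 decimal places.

0.9419

XEL→IRD→CYN→XEL: 1.44 × 0.31 × 2.11 = 0.94190
XEL→KRn→CYN→XEL: 1.87 × 0.237 × 2.11 = 0.93513
CYN→KRn→IRD→CYN: 3.92 × 0.743 × 0.31 = 0.90289
XEL→CYN→KRn→XEL: 0.436 × 3.92 × 0.502 = 0.85798
Maximum is XEL→IRD→CYN→XEL at 0.9419; no arbitrage — every cycle loses value.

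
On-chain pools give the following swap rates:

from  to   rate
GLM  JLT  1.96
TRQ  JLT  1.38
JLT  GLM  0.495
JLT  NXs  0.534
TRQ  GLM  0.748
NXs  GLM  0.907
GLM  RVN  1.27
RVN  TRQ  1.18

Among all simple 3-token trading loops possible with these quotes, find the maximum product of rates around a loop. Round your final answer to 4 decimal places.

1.1210

RVN→TRQ→GLM→RVN: 1.18 × 0.748 × 1.27 = 1.12095
NXs→GLM→JLT→NXs: 0.907 × 1.96 × 0.534 = 0.94930
Maximum is RVN→TRQ→GLM→RVN at 1.1210; arbitrage exists.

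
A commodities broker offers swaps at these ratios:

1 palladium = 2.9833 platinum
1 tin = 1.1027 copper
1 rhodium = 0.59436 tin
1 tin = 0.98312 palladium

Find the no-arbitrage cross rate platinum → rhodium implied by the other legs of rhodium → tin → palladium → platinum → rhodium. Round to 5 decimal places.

0.57365

Known legs of the cycle: 0.59436 × 0.98312 × 2.9833 = 1.74322334530656
For no arbitrage the full-cycle product must be 1, so the missing rate is 1 / 1.74322334530656 ≈ 0.5736500.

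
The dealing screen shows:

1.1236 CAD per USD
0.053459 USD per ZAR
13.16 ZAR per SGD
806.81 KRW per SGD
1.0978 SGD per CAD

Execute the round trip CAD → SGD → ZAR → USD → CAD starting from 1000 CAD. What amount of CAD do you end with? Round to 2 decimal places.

867.78

1000 CAD × 1.0978 = 1097.8 SGD
1097.8 SGD × 13.16 = 14447.048 ZAR
14447.048 ZAR × 0.053459 = 772.324739032 USD
772.324739032 USD × 1.1236 = 867.7840767763552 CAD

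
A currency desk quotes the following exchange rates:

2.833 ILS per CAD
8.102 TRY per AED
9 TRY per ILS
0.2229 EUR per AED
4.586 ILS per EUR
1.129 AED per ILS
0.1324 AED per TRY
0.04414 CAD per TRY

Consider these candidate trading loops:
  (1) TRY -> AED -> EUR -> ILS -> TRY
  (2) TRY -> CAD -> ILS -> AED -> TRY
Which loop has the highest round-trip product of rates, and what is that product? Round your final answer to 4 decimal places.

(1) 0.1324 × 0.2229 × 4.586 × 9 = 1.21808
(2) 0.04414 × 2.833 × 1.129 × 8.102 = 1.14384
Highest is cycle (1) at 1.2181 (>1, arbitrage).

1.2181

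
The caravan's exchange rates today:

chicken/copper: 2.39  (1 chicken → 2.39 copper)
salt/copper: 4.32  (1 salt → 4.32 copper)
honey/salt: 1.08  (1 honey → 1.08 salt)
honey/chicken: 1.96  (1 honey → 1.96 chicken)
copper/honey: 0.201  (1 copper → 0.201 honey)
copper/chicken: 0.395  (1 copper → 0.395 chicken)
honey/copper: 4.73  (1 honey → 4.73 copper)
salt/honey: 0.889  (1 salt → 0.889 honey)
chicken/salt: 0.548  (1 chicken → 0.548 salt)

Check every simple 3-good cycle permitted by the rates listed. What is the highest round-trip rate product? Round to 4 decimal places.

chicken→salt→honey→chicken: 0.548 × 0.889 × 1.96 = 0.95486
chicken→copper→honey→chicken: 2.39 × 0.201 × 1.96 = 0.94156
copper→honey→salt→copper: 0.201 × 1.08 × 4.32 = 0.93779
chicken→salt→copper→chicken: 0.548 × 4.32 × 0.395 = 0.93511
Maximum is chicken→salt→honey→chicken at 0.9549; no arbitrage — every cycle loses value.

0.9549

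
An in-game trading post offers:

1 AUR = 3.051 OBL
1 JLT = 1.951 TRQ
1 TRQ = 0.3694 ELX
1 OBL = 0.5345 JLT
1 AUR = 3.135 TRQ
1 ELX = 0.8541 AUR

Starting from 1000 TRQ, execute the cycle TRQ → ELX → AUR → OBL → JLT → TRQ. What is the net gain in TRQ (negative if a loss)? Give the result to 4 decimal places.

1000 TRQ × 0.3694 = 369.4 ELX
369.4 ELX × 0.8541 = 315.50454 AUR
315.50454 AUR × 3.051 = 962.60435154 OBL
962.60435154 OBL × 0.5345 = 514.51202589813 JLT
514.51202589813 JLT × 1.951 = 1003.81296252725163 TRQ
Net change: 1003.81296252725163 − 1000 = 3.81296252725163 TRQ

3.8130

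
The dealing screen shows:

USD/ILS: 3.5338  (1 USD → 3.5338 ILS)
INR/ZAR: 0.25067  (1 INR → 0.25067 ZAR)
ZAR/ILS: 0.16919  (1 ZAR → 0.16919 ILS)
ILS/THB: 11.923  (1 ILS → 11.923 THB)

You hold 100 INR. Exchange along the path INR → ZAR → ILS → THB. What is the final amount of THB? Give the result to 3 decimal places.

100 INR × 0.25067 = 25.067 ZAR
25.067 ZAR × 0.16919 = 4.24108573 ILS
4.24108573 ILS × 11.923 = 50.56646515879 THB

50.566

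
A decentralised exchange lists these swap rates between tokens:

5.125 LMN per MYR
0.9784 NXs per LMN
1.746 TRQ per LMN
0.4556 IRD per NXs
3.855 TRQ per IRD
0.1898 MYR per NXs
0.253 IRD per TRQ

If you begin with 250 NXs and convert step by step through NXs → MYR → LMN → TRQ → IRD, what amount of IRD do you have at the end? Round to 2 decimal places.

107.42

250 NXs × 0.1898 = 47.45 MYR
47.45 MYR × 5.125 = 243.18125 LMN
243.18125 LMN × 1.746 = 424.5944625 TRQ
424.5944625 TRQ × 0.253 = 107.4223990125 IRD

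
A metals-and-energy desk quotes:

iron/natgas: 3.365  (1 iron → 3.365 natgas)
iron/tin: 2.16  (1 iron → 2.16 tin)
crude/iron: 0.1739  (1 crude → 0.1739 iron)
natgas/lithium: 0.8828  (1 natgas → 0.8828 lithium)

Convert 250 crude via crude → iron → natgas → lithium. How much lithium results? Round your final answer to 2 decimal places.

250 crude × 0.1739 = 43.475 iron
43.475 iron × 3.365 = 146.293375 natgas
146.293375 natgas × 0.8828 = 129.14779145 lithium

129.15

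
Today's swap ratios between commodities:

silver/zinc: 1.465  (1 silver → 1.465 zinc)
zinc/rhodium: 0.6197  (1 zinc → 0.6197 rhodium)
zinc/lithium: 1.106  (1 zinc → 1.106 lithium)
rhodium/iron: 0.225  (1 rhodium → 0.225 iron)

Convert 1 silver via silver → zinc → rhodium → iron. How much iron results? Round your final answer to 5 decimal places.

0.20427

1 silver × 1.465 = 1.465 zinc
1.465 zinc × 0.6197 = 0.9078605 rhodium
0.9078605 rhodium × 0.225 = 0.2042686125 iron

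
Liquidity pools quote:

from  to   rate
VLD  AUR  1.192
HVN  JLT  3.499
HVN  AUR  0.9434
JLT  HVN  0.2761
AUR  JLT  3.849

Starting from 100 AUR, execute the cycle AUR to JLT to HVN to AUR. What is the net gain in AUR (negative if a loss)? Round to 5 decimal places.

100 AUR × 3.849 = 384.9 JLT
384.9 JLT × 0.2761 = 106.27089 HVN
106.27089 HVN × 0.9434 = 100.255957626 AUR
Net change: 100.255957626 − 100 = 0.255957626 AUR

0.25596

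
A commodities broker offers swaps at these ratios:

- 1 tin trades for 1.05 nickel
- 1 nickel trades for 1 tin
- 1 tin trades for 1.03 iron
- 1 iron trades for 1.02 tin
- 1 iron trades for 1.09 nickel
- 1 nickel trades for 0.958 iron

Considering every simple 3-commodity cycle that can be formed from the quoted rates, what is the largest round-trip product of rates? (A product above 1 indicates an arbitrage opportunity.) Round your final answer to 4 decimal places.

1.1227

tin→iron→nickel→tin: 1.03 × 1.09 × 1 = 1.12270
tin→nickel→iron→tin: 1.05 × 0.958 × 1.02 = 1.02602
Maximum is tin→iron→nickel→tin at 1.1227; arbitrage exists.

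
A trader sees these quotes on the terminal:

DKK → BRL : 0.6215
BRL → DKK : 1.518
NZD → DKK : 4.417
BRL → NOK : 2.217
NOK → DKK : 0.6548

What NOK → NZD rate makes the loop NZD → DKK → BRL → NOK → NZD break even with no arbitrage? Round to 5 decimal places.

Known legs of the cycle: 4.417 × 0.6215 × 2.217 = 6.0860319135
For no arbitrage the full-cycle product must be 1, so the missing rate is 1 / 6.0860319135 ≈ 0.1643107.

0.16431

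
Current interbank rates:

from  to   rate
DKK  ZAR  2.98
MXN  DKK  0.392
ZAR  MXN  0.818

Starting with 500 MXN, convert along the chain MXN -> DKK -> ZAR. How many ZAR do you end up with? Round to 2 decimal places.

584.08

500 MXN × 0.392 = 196 DKK
196 DKK × 2.98 = 584.08 ZAR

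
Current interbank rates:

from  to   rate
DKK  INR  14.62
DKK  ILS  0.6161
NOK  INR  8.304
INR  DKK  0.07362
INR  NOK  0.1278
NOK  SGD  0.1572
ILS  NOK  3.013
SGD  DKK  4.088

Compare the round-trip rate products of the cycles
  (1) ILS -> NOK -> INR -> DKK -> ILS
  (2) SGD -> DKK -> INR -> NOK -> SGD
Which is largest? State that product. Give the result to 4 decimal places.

(1) 3.013 × 8.304 × 0.07362 × 0.6161 = 1.13484
(2) 4.088 × 14.62 × 0.1278 × 0.1572 = 1.20072
Highest is cycle (2) at 1.2007 (>1, arbitrage).

1.2007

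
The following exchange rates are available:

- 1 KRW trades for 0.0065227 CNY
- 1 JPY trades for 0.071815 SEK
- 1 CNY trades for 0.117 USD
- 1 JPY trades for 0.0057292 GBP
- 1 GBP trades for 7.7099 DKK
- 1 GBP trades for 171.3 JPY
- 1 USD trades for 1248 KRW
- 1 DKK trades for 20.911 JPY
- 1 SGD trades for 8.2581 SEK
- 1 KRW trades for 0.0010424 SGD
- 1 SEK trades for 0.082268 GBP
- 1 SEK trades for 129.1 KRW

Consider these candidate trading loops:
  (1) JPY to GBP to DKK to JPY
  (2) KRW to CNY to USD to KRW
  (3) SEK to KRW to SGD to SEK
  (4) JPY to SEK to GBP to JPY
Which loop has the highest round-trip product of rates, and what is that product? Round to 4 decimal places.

1.1113

(1) 0.0057292 × 7.7099 × 20.911 = 0.92367
(2) 0.0065227 × 0.117 × 1248 = 0.95242
(3) 129.1 × 0.0010424 × 8.2581 = 1.11132
(4) 0.071815 × 0.082268 × 171.3 = 1.01205
Highest is cycle (3) at 1.1113 (>1, arbitrage).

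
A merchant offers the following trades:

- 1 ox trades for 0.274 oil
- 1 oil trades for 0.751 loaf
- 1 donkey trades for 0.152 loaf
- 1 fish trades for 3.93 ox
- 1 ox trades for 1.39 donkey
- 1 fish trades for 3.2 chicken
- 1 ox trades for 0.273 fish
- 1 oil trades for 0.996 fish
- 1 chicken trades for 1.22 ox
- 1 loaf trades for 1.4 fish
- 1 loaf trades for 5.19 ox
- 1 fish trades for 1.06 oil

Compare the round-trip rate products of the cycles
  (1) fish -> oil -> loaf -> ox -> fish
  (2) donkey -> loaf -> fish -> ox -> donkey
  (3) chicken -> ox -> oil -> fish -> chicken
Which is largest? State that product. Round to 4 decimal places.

(1) 1.06 × 0.751 × 5.19 × 0.273 = 1.12791
(2) 0.152 × 1.4 × 3.93 × 1.39 = 1.16246
(3) 1.22 × 0.274 × 0.996 × 3.2 = 1.06542
Highest is cycle (2) at 1.1625 (>1, arbitrage).

1.1625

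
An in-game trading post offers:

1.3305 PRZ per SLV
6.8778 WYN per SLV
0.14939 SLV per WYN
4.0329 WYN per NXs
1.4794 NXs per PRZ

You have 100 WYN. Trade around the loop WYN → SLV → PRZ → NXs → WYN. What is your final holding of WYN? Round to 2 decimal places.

118.59

100 WYN × 0.14939 = 14.939 SLV
14.939 SLV × 1.3305 = 19.8763395 PRZ
19.8763395 PRZ × 1.4794 = 29.4050566563 NXs
29.4050566563 NXs × 4.0329 = 118.58765298919227 WYN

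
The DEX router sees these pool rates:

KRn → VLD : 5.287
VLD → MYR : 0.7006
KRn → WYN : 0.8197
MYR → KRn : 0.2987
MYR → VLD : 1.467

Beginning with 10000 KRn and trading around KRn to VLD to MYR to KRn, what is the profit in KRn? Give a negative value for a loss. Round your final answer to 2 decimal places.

1064.06

10000 KRn × 5.287 = 52870 VLD
52870 VLD × 0.7006 = 37040.722 MYR
37040.722 MYR × 0.2987 = 11064.0636614 KRn
Net change: 11064.0636614 − 10000 = 1064.0636614 KRn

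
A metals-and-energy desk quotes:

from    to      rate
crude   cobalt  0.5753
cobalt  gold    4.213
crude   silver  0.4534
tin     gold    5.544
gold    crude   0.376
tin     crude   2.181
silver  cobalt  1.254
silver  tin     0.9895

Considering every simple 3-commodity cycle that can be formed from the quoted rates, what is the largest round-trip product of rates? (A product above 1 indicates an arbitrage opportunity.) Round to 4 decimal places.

0.9785

silver→tin→crude→silver: 0.9895 × 2.181 × 0.4534 = 0.97848
crude→cobalt→gold→crude: 0.5753 × 4.213 × 0.376 = 0.91133
Maximum is silver→tin→crude→silver at 0.9785; no arbitrage — every cycle loses value.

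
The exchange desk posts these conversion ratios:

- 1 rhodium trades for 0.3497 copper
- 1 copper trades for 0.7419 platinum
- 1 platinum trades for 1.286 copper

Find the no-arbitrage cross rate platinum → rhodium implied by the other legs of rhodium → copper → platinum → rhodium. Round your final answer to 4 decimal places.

Known legs of the cycle: 0.3497 × 0.7419 = 0.25944243
For no arbitrage the full-cycle product must be 1, so the missing rate is 1 / 0.25944243 ≈ 3.854420.

3.8544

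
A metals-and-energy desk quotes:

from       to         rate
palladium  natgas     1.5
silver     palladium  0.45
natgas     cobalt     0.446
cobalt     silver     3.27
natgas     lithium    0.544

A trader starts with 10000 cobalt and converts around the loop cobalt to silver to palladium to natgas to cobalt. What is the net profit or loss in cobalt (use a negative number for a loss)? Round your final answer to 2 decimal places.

10000 cobalt × 3.27 = 32700 silver
32700 silver × 0.45 = 14715 palladium
14715 palladium × 1.5 = 22072.5 natgas
22072.5 natgas × 0.446 = 9844.335 cobalt
Net change: 9844.335 − 10000 = -155.665 cobalt

-155.67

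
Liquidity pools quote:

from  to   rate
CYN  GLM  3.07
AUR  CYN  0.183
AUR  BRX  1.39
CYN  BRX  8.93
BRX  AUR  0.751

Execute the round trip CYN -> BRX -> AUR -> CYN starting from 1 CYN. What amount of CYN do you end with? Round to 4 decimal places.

1 CYN × 8.93 = 8.93 BRX
8.93 BRX × 0.751 = 6.70643 AUR
6.70643 AUR × 0.183 = 1.22727669 CYN

1.2273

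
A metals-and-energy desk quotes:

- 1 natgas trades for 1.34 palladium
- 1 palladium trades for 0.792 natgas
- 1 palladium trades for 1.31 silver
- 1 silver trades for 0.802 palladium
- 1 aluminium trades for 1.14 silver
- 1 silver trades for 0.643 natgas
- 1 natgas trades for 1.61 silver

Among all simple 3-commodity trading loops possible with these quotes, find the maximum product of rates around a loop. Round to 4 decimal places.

silver→natgas→palladium→silver: 0.643 × 1.34 × 1.31 = 1.12872
silver→palladium→natgas→silver: 0.802 × 0.792 × 1.61 = 1.02265
Maximum is silver→natgas→palladium→silver at 1.1287; arbitrage exists.

1.1287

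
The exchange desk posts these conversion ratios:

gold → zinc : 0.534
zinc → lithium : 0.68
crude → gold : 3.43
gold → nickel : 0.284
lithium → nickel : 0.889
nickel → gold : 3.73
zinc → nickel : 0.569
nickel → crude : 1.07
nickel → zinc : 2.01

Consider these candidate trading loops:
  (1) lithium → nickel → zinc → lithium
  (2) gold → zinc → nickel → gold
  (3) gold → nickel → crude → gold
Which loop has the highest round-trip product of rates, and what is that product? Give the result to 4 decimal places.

1.2151

(1) 0.889 × 2.01 × 0.68 = 1.21509
(2) 0.534 × 0.569 × 3.73 = 1.13335
(3) 0.284 × 1.07 × 3.43 = 1.04231
Highest is cycle (1) at 1.2151 (>1, arbitrage).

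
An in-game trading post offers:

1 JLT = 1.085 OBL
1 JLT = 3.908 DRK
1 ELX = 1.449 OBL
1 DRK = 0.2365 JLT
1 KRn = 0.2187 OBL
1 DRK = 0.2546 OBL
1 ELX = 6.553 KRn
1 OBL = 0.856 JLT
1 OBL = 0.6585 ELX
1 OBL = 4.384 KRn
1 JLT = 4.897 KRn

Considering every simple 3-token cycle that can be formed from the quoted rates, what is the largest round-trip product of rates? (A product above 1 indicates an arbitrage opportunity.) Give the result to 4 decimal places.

0.9437

KRn→OBL→ELX→KRn: 0.2187 × 0.6585 × 6.553 = 0.94372
KRn→OBL→JLT→KRn: 0.2187 × 0.856 × 4.897 = 0.91675
DRK→OBL→JLT→DRK: 0.2546 × 0.856 × 3.908 = 0.85170
Maximum is KRn→OBL→ELX→KRn at 0.9437; no arbitrage — every cycle loses value.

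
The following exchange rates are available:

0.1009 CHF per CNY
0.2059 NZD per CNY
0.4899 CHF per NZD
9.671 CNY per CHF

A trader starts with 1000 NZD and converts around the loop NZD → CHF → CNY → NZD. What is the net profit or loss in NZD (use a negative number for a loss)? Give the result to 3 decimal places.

-24.482

1000 NZD × 0.4899 = 489.9 CHF
489.9 CHF × 9.671 = 4737.8229 CNY
4737.8229 CNY × 0.2059 = 975.51773511 NZD
Net change: 975.51773511 − 1000 = -24.48226489 NZD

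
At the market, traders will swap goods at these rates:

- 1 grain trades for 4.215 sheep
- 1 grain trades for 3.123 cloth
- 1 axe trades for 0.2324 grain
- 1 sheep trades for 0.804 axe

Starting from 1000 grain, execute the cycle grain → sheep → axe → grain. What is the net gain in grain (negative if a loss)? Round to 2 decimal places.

-212.43

1000 grain × 4.215 = 4215 sheep
4215 sheep × 0.804 = 3388.86 axe
3388.86 axe × 0.2324 = 787.571064 grain
Net change: 787.571064 − 1000 = -212.428936 grain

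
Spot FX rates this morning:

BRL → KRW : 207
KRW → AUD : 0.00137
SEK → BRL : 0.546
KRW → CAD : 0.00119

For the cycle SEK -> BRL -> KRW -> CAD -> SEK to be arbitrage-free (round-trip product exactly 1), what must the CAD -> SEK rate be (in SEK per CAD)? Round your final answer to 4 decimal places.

Known legs of the cycle: 0.546 × 207 × 0.00119 = 0.13449618
For no arbitrage the full-cycle product must be 1, so the missing rate is 1 / 0.13449618 ≈ 7.435155.

7.4352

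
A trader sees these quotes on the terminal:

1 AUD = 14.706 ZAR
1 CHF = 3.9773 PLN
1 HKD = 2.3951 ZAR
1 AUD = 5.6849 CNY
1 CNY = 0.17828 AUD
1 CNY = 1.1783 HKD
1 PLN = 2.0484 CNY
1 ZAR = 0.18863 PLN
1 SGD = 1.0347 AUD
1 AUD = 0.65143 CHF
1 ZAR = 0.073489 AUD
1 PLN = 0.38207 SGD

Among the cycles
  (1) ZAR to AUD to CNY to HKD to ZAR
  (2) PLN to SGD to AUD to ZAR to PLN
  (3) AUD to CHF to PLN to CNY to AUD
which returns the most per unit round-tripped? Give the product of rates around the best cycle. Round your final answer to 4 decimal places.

(1) 0.073489 × 5.6849 × 1.1783 × 2.3951 = 1.17903
(2) 0.38207 × 1.0347 × 14.706 × 0.18863 = 1.09664
(3) 0.65143 × 3.9773 × 2.0484 × 0.17828 = 0.94618
Highest is cycle (1) at 1.1790 (>1, arbitrage).

1.1790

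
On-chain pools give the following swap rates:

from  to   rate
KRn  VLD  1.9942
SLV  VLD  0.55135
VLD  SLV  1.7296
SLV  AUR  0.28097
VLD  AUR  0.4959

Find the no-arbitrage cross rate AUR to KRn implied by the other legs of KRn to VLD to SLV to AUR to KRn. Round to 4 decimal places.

1.0319

Known legs of the cycle: 1.9942 × 1.7296 × 0.28097 = 0.9691128228704
For no arbitrage the full-cycle product must be 1, so the missing rate is 1 / 0.9691128228704 ≈ 1.031872.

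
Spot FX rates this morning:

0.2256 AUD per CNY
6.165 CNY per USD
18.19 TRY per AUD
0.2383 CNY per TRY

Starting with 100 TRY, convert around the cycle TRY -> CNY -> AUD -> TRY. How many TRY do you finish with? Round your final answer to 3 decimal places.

100 TRY × 0.2383 = 23.83 CNY
23.83 CNY × 0.2256 = 5.376048 AUD
5.376048 AUD × 18.19 = 97.79031312 TRY

97.790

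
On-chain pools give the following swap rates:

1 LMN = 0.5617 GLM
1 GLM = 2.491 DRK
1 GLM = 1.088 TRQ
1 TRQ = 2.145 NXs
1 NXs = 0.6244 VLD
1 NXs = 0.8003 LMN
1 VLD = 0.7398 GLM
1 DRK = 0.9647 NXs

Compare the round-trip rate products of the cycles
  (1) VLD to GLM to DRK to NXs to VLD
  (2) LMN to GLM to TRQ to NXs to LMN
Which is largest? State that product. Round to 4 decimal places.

1.1101

(1) 0.7398 × 2.491 × 0.9647 × 0.6244 = 1.11005
(2) 0.5617 × 1.088 × 2.145 × 0.8003 = 1.04909
Highest is cycle (1) at 1.1101 (>1, arbitrage).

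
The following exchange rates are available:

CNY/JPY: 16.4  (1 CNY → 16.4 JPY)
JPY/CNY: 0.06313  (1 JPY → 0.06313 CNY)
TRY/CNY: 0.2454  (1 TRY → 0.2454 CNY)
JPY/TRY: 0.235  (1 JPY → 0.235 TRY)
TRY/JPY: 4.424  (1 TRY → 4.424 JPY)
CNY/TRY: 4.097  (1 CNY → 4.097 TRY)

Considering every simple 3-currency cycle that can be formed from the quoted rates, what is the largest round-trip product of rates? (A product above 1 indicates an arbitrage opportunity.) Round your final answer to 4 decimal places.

TRY→JPY→CNY→TRY: 4.424 × 0.06313 × 4.097 = 1.14424
TRY→CNY→JPY→TRY: 0.2454 × 16.4 × 0.235 = 0.94577
Maximum is TRY→JPY→CNY→TRY at 1.1442; arbitrage exists.

1.1442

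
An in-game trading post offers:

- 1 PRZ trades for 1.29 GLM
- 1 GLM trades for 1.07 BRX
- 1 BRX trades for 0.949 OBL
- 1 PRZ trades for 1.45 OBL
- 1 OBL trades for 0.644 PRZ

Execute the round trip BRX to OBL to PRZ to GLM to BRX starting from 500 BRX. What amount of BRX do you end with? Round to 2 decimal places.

421.79

500 BRX × 0.949 = 474.5 OBL
474.5 OBL × 0.644 = 305.578 PRZ
305.578 PRZ × 1.29 = 394.19562 GLM
394.19562 GLM × 1.07 = 421.7893134 BRX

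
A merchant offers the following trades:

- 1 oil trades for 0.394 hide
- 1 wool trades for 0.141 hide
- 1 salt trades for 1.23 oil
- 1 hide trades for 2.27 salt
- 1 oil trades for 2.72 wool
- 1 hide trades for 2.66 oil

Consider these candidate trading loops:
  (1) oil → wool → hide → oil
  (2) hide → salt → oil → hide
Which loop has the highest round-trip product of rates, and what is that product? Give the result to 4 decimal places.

(1) 2.72 × 0.141 × 2.66 = 1.02016
(2) 2.27 × 1.23 × 0.394 = 1.10009
Highest is cycle (2) at 1.1001 (>1, arbitrage).

1.1001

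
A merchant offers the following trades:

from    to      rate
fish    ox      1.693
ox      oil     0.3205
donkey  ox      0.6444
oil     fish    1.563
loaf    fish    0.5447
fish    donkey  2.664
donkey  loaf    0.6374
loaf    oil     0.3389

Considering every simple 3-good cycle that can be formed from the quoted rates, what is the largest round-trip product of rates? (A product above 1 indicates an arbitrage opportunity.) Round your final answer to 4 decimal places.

donkey→loaf→fish→donkey: 0.6374 × 0.5447 × 2.664 = 0.92492
oil→fish→ox→oil: 1.563 × 1.693 × 0.3205 = 0.84809
Maximum is donkey→loaf→fish→donkey at 0.9249; no arbitrage — every cycle loses value.

0.9249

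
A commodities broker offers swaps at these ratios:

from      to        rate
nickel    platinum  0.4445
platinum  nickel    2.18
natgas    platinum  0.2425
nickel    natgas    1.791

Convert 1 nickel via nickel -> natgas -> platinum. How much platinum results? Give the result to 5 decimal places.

0.43432

1 nickel × 1.791 = 1.791 natgas
1.791 natgas × 0.2425 = 0.4343175 platinum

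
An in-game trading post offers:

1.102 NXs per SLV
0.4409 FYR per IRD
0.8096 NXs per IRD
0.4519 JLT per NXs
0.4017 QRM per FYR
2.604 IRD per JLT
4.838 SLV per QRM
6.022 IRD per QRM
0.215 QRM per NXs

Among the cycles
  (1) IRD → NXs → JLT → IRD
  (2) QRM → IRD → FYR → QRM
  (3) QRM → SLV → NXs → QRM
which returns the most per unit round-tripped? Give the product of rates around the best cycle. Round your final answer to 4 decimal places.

1.1463

(1) 0.8096 × 0.4519 × 2.604 = 0.95269
(2) 6.022 × 0.4409 × 0.4017 = 1.06655
(3) 4.838 × 1.102 × 0.215 = 1.14627
Highest is cycle (3) at 1.1463 (>1, arbitrage).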